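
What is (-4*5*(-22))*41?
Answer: 18040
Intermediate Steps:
(-4*5*(-22))*41 = -20*(-22)*41 = 440*41 = 18040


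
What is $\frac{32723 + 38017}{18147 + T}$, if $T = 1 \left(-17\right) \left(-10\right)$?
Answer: $\frac{70740}{18317} \approx 3.862$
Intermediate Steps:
$T = 170$ ($T = \left(-17\right) \left(-10\right) = 170$)
$\frac{32723 + 38017}{18147 + T} = \frac{32723 + 38017}{18147 + 170} = \frac{70740}{18317}$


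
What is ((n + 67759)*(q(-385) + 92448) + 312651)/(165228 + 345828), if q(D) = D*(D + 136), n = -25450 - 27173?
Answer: 950206073/170352 ≈ 5577.9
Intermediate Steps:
n = -52623
q(D) = D*(136 + D)
((n + 67759)*(q(-385) + 92448) + 312651)/(165228 + 345828) = ((-52623 + 67759)*(-385*(136 - 385) + 92448) + 312651)/(165228 + 345828) = (15136*(-385*(-249) + 92448) + 312651)/511056 = (15136*(95865 + 92448) + 312651)*(1/511056) = (15136*188313 + 312651)*(1/511056) = (2850305568 + 312651)*(1/511056) = 2850618219*(1/511056) = 950206073/170352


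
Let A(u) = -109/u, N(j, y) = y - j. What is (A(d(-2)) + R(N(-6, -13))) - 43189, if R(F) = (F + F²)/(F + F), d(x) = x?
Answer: -86275/2 ≈ -43138.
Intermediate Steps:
R(F) = (F + F²)/(2*F) (R(F) = (F + F²)/((2*F)) = (F + F²)*(1/(2*F)) = (F + F²)/(2*F))
(A(d(-2)) + R(N(-6, -13))) - 43189 = (-109/(-2) + (½ + (-13 - 1*(-6))/2)) - 43189 = (-109*(-½) + (½ + (-13 + 6)/2)) - 43189 = (109/2 + (½ + (½)*(-7))) - 43189 = (109/2 + (½ - 7/2)) - 43189 = (109/2 - 3) - 43189 = 103/2 - 43189 = -86275/2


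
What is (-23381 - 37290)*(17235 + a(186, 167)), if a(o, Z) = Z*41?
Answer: -1461079022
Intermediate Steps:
a(o, Z) = 41*Z
(-23381 - 37290)*(17235 + a(186, 167)) = (-23381 - 37290)*(17235 + 41*167) = -60671*(17235 + 6847) = -60671*24082 = -1461079022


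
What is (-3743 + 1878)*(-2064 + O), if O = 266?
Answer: 3353270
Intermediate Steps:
(-3743 + 1878)*(-2064 + O) = (-3743 + 1878)*(-2064 + 266) = -1865*(-1798) = 3353270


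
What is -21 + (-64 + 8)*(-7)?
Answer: 371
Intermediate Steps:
-21 + (-64 + 8)*(-7) = -21 - 56*(-7) = -21 + 392 = 371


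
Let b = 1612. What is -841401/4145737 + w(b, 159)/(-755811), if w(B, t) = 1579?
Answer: -642486249934/3133393627707 ≈ -0.20504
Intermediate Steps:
-841401/4145737 + w(b, 159)/(-755811) = -841401/4145737 + 1579/(-755811) = -841401*1/4145737 + 1579*(-1/755811) = -841401/4145737 - 1579/755811 = -642486249934/3133393627707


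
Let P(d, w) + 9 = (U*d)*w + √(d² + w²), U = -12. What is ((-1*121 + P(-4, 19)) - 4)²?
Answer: (778 + √377)² ≈ 6.3587e+5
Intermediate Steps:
P(d, w) = -9 + √(d² + w²) - 12*d*w (P(d, w) = -9 + ((-12*d)*w + √(d² + w²)) = -9 + (-12*d*w + √(d² + w²)) = -9 + (√(d² + w²) - 12*d*w) = -9 + √(d² + w²) - 12*d*w)
((-1*121 + P(-4, 19)) - 4)² = ((-1*121 + (-9 + √((-4)² + 19²) - 12*(-4)*19)) - 4)² = ((-121 + (-9 + √(16 + 361) + 912)) - 4)² = ((-121 + (-9 + √377 + 912)) - 4)² = ((-121 + (903 + √377)) - 4)² = ((782 + √377) - 4)² = (778 + √377)²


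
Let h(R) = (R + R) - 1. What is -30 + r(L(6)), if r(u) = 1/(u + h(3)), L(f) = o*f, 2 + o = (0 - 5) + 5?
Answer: -211/7 ≈ -30.143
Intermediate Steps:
h(R) = -1 + 2*R (h(R) = 2*R - 1 = -1 + 2*R)
o = -2 (o = -2 + ((0 - 5) + 5) = -2 + (-5 + 5) = -2 + 0 = -2)
L(f) = -2*f
r(u) = 1/(5 + u) (r(u) = 1/(u + (-1 + 2*3)) = 1/(u + (-1 + 6)) = 1/(u + 5) = 1/(5 + u))
-30 + r(L(6)) = -30 + 1/(5 - 2*6) = -30 + 1/(5 - 12) = -30 + 1/(-7) = -30 - 1/7 = -211/7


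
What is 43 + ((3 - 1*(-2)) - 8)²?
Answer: 52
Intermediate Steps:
43 + ((3 - 1*(-2)) - 8)² = 43 + ((3 + 2) - 8)² = 43 + (5 - 8)² = 43 + (-3)² = 43 + 9 = 52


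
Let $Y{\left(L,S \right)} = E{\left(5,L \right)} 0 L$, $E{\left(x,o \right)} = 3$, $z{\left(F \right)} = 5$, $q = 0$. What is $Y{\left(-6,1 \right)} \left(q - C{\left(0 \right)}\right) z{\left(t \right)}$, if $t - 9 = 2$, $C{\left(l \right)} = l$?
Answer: $0$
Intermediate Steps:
$t = 11$ ($t = 9 + 2 = 11$)
$Y{\left(L,S \right)} = 0$ ($Y{\left(L,S \right)} = 3 \cdot 0 L = 0 L = 0$)
$Y{\left(-6,1 \right)} \left(q - C{\left(0 \right)}\right) z{\left(t \right)} = 0 \left(0 - 0\right) 5 = 0 \left(0 + 0\right) 5 = 0 \cdot 0 \cdot 5 = 0 \cdot 5 = 0$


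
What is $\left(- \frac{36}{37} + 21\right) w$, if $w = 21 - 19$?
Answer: $\frac{1482}{37} \approx 40.054$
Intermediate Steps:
$w = 2$
$\left(- \frac{36}{37} + 21\right) w = \left(- \frac{36}{37} + 21\right) 2 = \frac{741}{37} \cdot 2 = \frac{1482}{37}$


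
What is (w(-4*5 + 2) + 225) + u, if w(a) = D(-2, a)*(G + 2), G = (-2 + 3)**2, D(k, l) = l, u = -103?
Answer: 68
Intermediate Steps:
G = 1 (G = 1**2 = 1)
w(a) = 3*a (w(a) = a*(1 + 2) = a*3 = 3*a)
(w(-4*5 + 2) + 225) + u = (3*(-4*5 + 2) + 225) - 103 = (3*(-20 + 2) + 225) - 103 = (3*(-18) + 225) - 103 = (-54 + 225) - 103 = 171 - 103 = 68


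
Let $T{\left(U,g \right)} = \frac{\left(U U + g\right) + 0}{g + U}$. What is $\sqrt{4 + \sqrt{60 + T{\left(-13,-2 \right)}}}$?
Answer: $\frac{\sqrt{900 + 15 \sqrt{10995}}}{15} \approx 3.3152$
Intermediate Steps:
$T{\left(U,g \right)} = \frac{g + U^{2}}{U + g}$ ($T{\left(U,g \right)} = \frac{\left(U^{2} + g\right) + 0}{U + g} = \frac{\left(g + U^{2}\right) + 0}{U + g} = \frac{g + U^{2}}{U + g}$)
$\sqrt{4 + \sqrt{60 + T{\left(-13,-2 \right)}}} = \sqrt{4 + \sqrt{60 + \frac{-2 + \left(-13\right)^{2}}{-13 - 2}}} = \sqrt{4 + \sqrt{60 + \frac{-2 + 169}{-15}}} = \sqrt{4 + \sqrt{60 - \frac{167}{15}}} = \sqrt{4 + \sqrt{\frac{733}{15}}} = \sqrt{4 + \frac{\sqrt{10995}}{15}}$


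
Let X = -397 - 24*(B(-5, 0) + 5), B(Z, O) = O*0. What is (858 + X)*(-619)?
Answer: -211079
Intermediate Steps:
B(Z, O) = 0
X = -517 (X = -397 - 24*(0 + 5) = -397 - 24*5 = -397 - 12*10 = -397 - 120 = -517)
(858 + X)*(-619) = (858 - 517)*(-619) = 341*(-619) = -211079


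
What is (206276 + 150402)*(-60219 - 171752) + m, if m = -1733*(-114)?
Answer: -82738754776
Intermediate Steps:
m = 197562
(206276 + 150402)*(-60219 - 171752) + m = (206276 + 150402)*(-60219 - 171752) + 197562 = 356678*(-231971) + 197562 = -82738952338 + 197562 = -82738754776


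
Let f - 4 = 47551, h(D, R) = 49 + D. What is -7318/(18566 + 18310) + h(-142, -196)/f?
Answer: -175718479/876819090 ≈ -0.20040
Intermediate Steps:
f = 47555 (f = 4 + 47551 = 47555)
-7318/(18566 + 18310) + h(-142, -196)/f = -7318/(18566 + 18310) + (49 - 142)/47555 = -7318/36876 - 93*1/47555 = -7318*1/36876 - 93/47555 = -3659/18438 - 93/47555 = -175718479/876819090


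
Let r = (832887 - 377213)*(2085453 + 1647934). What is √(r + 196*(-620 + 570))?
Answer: √1701207378038 ≈ 1.3043e+6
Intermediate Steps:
r = 1701207387838 (r = 455674*3733387 = 1701207387838)
√(r + 196*(-620 + 570)) = √(1701207387838 + 196*(-620 + 570)) = √(1701207387838 + 196*(-50)) = √(1701207387838 - 9800) = √1701207378038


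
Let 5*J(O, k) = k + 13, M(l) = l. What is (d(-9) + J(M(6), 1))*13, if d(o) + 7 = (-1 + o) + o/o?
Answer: -858/5 ≈ -171.60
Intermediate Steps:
d(o) = -7 + o (d(o) = -7 + ((-1 + o) + o/o) = -7 + ((-1 + o) + 1) = -7 + o)
J(O, k) = 13/5 + k/5 (J(O, k) = (k + 13)/5 = (13 + k)/5 = 13/5 + k/5)
(d(-9) + J(M(6), 1))*13 = ((-7 - 9) + (13/5 + (⅕)*1))*13 = (-16 + (13/5 + ⅕))*13 = (-16 + 14/5)*13 = -66/5*13 = -858/5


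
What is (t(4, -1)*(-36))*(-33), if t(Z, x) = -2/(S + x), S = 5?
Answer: -594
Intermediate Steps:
t(Z, x) = -2/(5 + x)
(t(4, -1)*(-36))*(-33) = (-2/(5 - 1)*(-36))*(-33) = (-2/4*(-36))*(-33) = (-2*1/4*(-36))*(-33) = -1/2*(-36)*(-33) = 18*(-33) = -594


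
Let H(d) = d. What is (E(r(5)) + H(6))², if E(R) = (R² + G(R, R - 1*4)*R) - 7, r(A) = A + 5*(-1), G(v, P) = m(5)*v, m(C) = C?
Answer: 1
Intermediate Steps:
G(v, P) = 5*v
r(A) = -5 + A (r(A) = A - 5 = -5 + A)
E(R) = -7 + 6*R² (E(R) = (R² + (5*R)*R) - 7 = (R² + 5*R²) - 7 = 6*R² - 7 = -7 + 6*R²)
(E(r(5)) + H(6))² = ((-7 + 6*(-5 + 5)²) + 6)² = ((-7 + 6*0²) + 6)² = ((-7 + 6*0) + 6)² = ((-7 + 0) + 6)² = (-7 + 6)² = (-1)² = 1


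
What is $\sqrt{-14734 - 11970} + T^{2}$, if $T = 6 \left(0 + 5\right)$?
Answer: $900 + 4 i \sqrt{1669} \approx 900.0 + 163.41 i$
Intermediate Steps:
$T = 30$ ($T = 6 \cdot 5 = 30$)
$\sqrt{-14734 - 11970} + T^{2} = \sqrt{-14734 - 11970} + 30^{2} = \sqrt{-26704} + 900 = 4 i \sqrt{1669} + 900 = 900 + 4 i \sqrt{1669}$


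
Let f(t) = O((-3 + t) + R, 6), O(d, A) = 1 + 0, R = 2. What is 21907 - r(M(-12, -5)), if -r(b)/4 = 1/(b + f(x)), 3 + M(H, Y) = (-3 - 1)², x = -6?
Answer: 153351/7 ≈ 21907.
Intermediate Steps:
O(d, A) = 1
M(H, Y) = 13 (M(H, Y) = -3 + (-3 - 1)² = -3 + (-4)² = -3 + 16 = 13)
f(t) = 1
r(b) = -4/(1 + b) (r(b) = -4/(b + 1) = -4/(1 + b))
21907 - r(M(-12, -5)) = 21907 - (-4)/(1 + 13) = 21907 - (-4)/14 = 21907 - 1*(-2/7) = 21907 + 2/7 = 153351/7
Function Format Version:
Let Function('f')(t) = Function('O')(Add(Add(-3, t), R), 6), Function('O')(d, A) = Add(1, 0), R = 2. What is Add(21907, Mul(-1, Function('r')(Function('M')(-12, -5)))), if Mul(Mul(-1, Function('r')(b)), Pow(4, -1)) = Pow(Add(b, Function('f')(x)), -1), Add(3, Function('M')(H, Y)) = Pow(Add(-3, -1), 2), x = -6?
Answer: Rational(153351, 7) ≈ 21907.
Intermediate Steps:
Function('O')(d, A) = 1
Function('M')(H, Y) = 13 (Function('M')(H, Y) = Add(-3, Pow(Add(-3, -1), 2)) = Add(-3, Pow(-4, 2)) = Add(-3, 16) = 13)
Function('f')(t) = 1
Function('r')(b) = Mul(-4, Pow(Add(1, b), -1)) (Function('r')(b) = Mul(-4, Pow(Add(b, 1), -1)) = Mul(-4, Pow(Add(1, b), -1)))
Add(21907, Mul(-1, Function('r')(Function('M')(-12, -5)))) = Add(21907, Mul(-1, Mul(-4, Pow(Add(1, 13), -1)))) = Add(21907, Mul(-1, Mul(-4, Pow(14, -1)))) = Add(21907, Mul(-1, Mul(-4, Rational(1, 14)))) = Add(21907, Mul(-1, Rational(-2, 7))) = Add(21907, Rational(2, 7)) = Rational(153351, 7)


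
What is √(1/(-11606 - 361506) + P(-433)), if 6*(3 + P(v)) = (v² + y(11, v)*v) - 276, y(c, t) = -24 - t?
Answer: 7*√1195381355890/186556 ≈ 41.024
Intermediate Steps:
P(v) = -49 + v²/6 + v*(-24 - v)/6 (P(v) = -3 + ((v² + (-24 - v)*v) - 276)/6 = -3 + ((v² + v*(-24 - v)) - 276)/6 = -3 + (-276 + v² + v*(-24 - v))/6 = -3 + (-46 + v²/6 + v*(-24 - v)/6) = -49 + v²/6 + v*(-24 - v)/6)
√(1/(-11606 - 361506) + P(-433)) = √(1/(-11606 - 361506) + (-49 - 4*(-433))) = √(1/(-373112) + (-49 + 1732)) = √(-1/373112 + 1683) = √(627947495/373112) = 7*√1195381355890/186556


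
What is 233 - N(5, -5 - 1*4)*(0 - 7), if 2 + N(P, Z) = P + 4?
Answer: 282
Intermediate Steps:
N(P, Z) = 2 + P (N(P, Z) = -2 + (P + 4) = -2 + (4 + P) = 2 + P)
233 - N(5, -5 - 1*4)*(0 - 7) = 233 - (2 + 5)*(0 - 7) = 233 - 7*(-7) = 233 - 1*(-49) = 233 + 49 = 282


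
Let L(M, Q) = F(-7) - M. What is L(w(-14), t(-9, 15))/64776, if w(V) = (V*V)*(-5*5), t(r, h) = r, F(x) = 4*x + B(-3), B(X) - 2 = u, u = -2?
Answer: 203/2699 ≈ 0.075213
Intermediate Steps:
B(X) = 0 (B(X) = 2 - 2 = 0)
F(x) = 4*x (F(x) = 4*x + 0 = 4*x)
w(V) = -25*V**2 (w(V) = V**2*(-25) = -25*V**2)
L(M, Q) = -28 - M (L(M, Q) = 4*(-7) - M = -28 - M)
L(w(-14), t(-9, 15))/64776 = (-28 - (-25)*(-14)**2)/64776 = (-28 - (-25)*196)*(1/64776) = (-28 - 1*(-4900))*(1/64776) = (-28 + 4900)*(1/64776) = 4872*(1/64776) = 203/2699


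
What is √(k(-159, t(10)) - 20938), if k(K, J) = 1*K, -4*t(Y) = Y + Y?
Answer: 17*I*√73 ≈ 145.25*I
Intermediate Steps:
t(Y) = -Y/2 (t(Y) = -(Y + Y)/4 = -Y/2)
k(K, J) = K
√(k(-159, t(10)) - 20938) = √(-159 - 20938) = √(-21097) = 17*I*√73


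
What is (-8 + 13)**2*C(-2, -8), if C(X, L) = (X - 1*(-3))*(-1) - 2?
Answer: -75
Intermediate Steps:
C(X, L) = -5 - X (C(X, L) = (X + 3)*(-1) - 2 = (3 + X)*(-1) - 2 = (-3 - X) - 2 = -5 - X)
(-8 + 13)**2*C(-2, -8) = (-8 + 13)**2*(-5 - 1*(-2)) = 5**2*(-5 + 2) = 25*(-3) = -75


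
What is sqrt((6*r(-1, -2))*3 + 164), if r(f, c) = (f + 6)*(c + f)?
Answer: I*sqrt(106) ≈ 10.296*I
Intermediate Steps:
r(f, c) = (6 + f)*(c + f)
sqrt((6*r(-1, -2))*3 + 164) = sqrt((6*((-1)**2 + 6*(-2) + 6*(-1) - 2*(-1)))*3 + 164) = sqrt((6*(1 - 12 - 6 + 2))*3 + 164) = sqrt((6*(-15))*3 + 164) = sqrt(-90*3 + 164) = sqrt(-270 + 164) = sqrt(-106) = I*sqrt(106)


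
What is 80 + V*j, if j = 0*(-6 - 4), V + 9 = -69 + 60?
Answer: 80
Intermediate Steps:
V = -18 (V = -9 + (-69 + 60) = -9 - 9 = -18)
j = 0 (j = 0*(-10) = 0)
80 + V*j = 80 - 18*0 = 80 + 0 = 80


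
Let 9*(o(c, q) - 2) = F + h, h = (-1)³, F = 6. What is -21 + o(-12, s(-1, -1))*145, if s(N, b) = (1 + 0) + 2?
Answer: 3146/9 ≈ 349.56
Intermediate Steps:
s(N, b) = 3 (s(N, b) = 1 + 2 = 3)
h = -1
o(c, q) = 23/9 (o(c, q) = 2 + (6 - 1)/9 = 2 + (⅑)*5 = 2 + 5/9 = 23/9)
-21 + o(-12, s(-1, -1))*145 = -21 + (23/9)*145 = -21 + 3335/9 = 3146/9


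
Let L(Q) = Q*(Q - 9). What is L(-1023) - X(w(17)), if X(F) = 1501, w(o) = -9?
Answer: 1054235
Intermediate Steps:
L(Q) = Q*(-9 + Q)
L(-1023) - X(w(17)) = -1023*(-9 - 1023) - 1*1501 = -1023*(-1032) - 1501 = 1055736 - 1501 = 1054235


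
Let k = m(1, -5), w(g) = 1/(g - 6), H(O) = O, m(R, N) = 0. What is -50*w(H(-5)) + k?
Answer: 50/11 ≈ 4.5455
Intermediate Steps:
w(g) = 1/(-6 + g)
k = 0
-50*w(H(-5)) + k = -50/(-6 - 5) + 0 = -50/(-11) + 0 = -50*(-1/11) + 0 = 50/11 + 0 = 50/11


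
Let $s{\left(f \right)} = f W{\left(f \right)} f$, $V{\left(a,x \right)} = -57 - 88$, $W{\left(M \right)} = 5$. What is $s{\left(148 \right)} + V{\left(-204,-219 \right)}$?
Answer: $109375$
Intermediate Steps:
$V{\left(a,x \right)} = -145$
$s{\left(f \right)} = 5 f^{2}$ ($s{\left(f \right)} = f 5 f = 5 f f = 5 f^{2}$)
$s{\left(148 \right)} + V{\left(-204,-219 \right)} = 5 \cdot 148^{2} - 145 = 5 \cdot 21904 - 145 = 109520 - 145 = 109375$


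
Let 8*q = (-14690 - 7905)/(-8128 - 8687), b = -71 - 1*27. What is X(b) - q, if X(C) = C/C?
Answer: 22385/26904 ≈ 0.83203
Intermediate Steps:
b = -98 (b = -71 - 27 = -98)
X(C) = 1
q = 4519/26904 (q = ((-14690 - 7905)/(-8128 - 8687))/8 = (-22595/(-16815))/8 = (-22595*(-1/16815))/8 = (⅛)*(4519/3363) = 4519/26904 ≈ 0.16797)
X(b) - q = 1 - 1*4519/26904 = 1 - 4519/26904 = 22385/26904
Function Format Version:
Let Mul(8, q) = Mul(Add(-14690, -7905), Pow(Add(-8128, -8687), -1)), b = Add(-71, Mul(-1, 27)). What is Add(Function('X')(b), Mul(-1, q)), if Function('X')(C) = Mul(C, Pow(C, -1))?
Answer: Rational(22385, 26904) ≈ 0.83203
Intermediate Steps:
b = -98 (b = Add(-71, -27) = -98)
Function('X')(C) = 1
q = Rational(4519, 26904) (q = Mul(Rational(1, 8), Mul(Add(-14690, -7905), Pow(Add(-8128, -8687), -1))) = Mul(Rational(1, 8), Mul(-22595, Pow(-16815, -1))) = Mul(Rational(1, 8), Mul(-22595, Rational(-1, 16815))) = Mul(Rational(1, 8), Rational(4519, 3363)) = Rational(4519, 26904) ≈ 0.16797)
Add(Function('X')(b), Mul(-1, q)) = Add(1, Mul(-1, Rational(4519, 26904))) = Add(1, Rational(-4519, 26904)) = Rational(22385, 26904)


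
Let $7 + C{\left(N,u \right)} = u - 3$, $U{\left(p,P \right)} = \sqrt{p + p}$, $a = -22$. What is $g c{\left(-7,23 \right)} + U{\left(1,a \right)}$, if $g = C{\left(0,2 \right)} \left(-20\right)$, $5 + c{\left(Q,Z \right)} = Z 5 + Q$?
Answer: $16480 + \sqrt{2} \approx 16481.0$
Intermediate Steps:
$U{\left(p,P \right)} = \sqrt{2} \sqrt{p}$ ($U{\left(p,P \right)} = \sqrt{2 p} = \sqrt{2} \sqrt{p}$)
$C{\left(N,u \right)} = -10 + u$ ($C{\left(N,u \right)} = -7 + \left(u - 3\right) = -7 + \left(-3 + u\right) = -10 + u$)
$c{\left(Q,Z \right)} = -5 + Q + 5 Z$ ($c{\left(Q,Z \right)} = -5 + \left(Z 5 + Q\right) = -5 + \left(5 Z + Q\right) = -5 + \left(Q + 5 Z\right) = -5 + Q + 5 Z$)
$g = 160$ ($g = \left(-10 + 2\right) \left(-20\right) = \left(-8\right) \left(-20\right) = 160$)
$g c{\left(-7,23 \right)} + U{\left(1,a \right)} = 160 \left(-5 - 7 + 5 \cdot 23\right) + \sqrt{2} \sqrt{1} = 160 \left(-5 - 7 + 115\right) + \sqrt{2} \cdot 1 = 160 \cdot 103 + \sqrt{2} = 16480 + \sqrt{2}$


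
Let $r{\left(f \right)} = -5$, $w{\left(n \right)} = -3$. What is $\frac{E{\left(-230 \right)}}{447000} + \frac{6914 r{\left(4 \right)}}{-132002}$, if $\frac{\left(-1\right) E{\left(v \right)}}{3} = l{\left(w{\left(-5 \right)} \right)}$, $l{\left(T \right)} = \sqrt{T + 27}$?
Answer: $\frac{17285}{66001} - \frac{\sqrt{6}}{74500} \approx 0.26186$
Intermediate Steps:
$l{\left(T \right)} = \sqrt{27 + T}$
$E{\left(v \right)} = - 6 \sqrt{6}$ ($E{\left(v \right)} = - 3 \sqrt{27 - 3} = - 3 \sqrt{24} = - 3 \cdot 2 \sqrt{6} = - 6 \sqrt{6}$)
$\frac{E{\left(-230 \right)}}{447000} + \frac{6914 r{\left(4 \right)}}{-132002} = \frac{\left(-6\right) \sqrt{6}}{447000} + \frac{6914 \left(-5\right)}{-132002} = - 6 \sqrt{6} \cdot \frac{1}{447000} - - \frac{17285}{66001} = - \frac{\sqrt{6}}{74500} + \frac{17285}{66001} = \frac{17285}{66001} - \frac{\sqrt{6}}{74500}$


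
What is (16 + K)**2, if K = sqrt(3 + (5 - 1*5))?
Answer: (16 + sqrt(3))**2 ≈ 314.43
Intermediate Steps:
K = sqrt(3) (K = sqrt(3 + (5 - 5)) = sqrt(3 + 0) = sqrt(3) ≈ 1.7320)
(16 + K)**2 = (16 + sqrt(3))**2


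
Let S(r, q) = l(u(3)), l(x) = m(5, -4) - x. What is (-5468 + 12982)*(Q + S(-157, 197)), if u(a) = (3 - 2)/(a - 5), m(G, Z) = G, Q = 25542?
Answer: 191963915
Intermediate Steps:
u(a) = 1/(-5 + a)
l(x) = 5 - x
S(r, q) = 11/2 (S(r, q) = 5 - 1/(-5 + 3) = 5 - 1/(-2) = 5 - 1*(-1/2) = 5 + 1/2 = 11/2)
(-5468 + 12982)*(Q + S(-157, 197)) = (-5468 + 12982)*(25542 + 11/2) = 7514*(51095/2) = 191963915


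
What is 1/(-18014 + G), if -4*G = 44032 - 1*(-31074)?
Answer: -2/73581 ≈ -2.7181e-5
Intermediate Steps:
G = -37553/2 (G = -(44032 - 1*(-31074))/4 = -(44032 + 31074)/4 = -¼*75106 = -37553/2 ≈ -18777.)
1/(-18014 + G) = 1/(-18014 - 37553/2) = 1/(-73581/2) = -2/73581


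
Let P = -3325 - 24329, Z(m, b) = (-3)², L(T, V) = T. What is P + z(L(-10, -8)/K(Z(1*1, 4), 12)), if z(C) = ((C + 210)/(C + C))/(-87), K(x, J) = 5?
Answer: -2405846/87 ≈ -27653.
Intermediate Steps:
Z(m, b) = 9
P = -27654
z(C) = -(210 + C)/(174*C) (z(C) = ((210 + C)/((2*C)))*(-1/87) = ((210 + C)*(1/(2*C)))*(-1/87) = ((210 + C)/(2*C))*(-1/87) = -(210 + C)/(174*C))
P + z(L(-10, -8)/K(Z(1*1, 4), 12)) = -27654 + (-210 - (-10)/5)/(174*((-10/5))) = -27654 + (-210 - (-10)/5)/(174*((-10*⅕))) = -27654 + (1/174)*(-210 - 1*(-2))/(-2) = -27654 + (1/174)*(-½)*(-210 + 2) = -27654 + (1/174)*(-½)*(-208) = -27654 + 52/87 = -2405846/87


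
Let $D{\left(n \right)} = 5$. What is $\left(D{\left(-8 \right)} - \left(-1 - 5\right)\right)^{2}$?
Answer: $121$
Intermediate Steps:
$\left(D{\left(-8 \right)} - \left(-1 - 5\right)\right)^{2} = \left(5 - \left(-1 - 5\right)\right)^{2} = \left(5 - -6\right)^{2} = \left(5 + 6\right)^{2} = 11^{2} = 121$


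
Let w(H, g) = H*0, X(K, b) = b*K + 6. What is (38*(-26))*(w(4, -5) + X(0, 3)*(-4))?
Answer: 23712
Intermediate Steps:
X(K, b) = 6 + K*b (X(K, b) = K*b + 6 = 6 + K*b)
w(H, g) = 0
(38*(-26))*(w(4, -5) + X(0, 3)*(-4)) = (38*(-26))*(0 + (6 + 0*3)*(-4)) = -988*(0 + (6 + 0)*(-4)) = -988*(0 + 6*(-4)) = -988*(0 - 24) = -988*(-24) = 23712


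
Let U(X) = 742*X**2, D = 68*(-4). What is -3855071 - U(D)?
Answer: -58751199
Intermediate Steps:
D = -272
-3855071 - U(D) = -3855071 - 742*(-272)**2 = -3855071 - 742*73984 = -3855071 - 1*54896128 = -3855071 - 54896128 = -58751199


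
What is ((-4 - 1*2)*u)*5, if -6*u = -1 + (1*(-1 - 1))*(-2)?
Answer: 15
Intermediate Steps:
u = -½ (u = -(-1 + (1*(-1 - 1))*(-2))/6 = -(-1 + (1*(-2))*(-2))/6 = -(-1 - 2*(-2))/6 = -(-1 + 4)/6 = -⅙*3 = -½ ≈ -0.50000)
((-4 - 1*2)*u)*5 = ((-4 - 1*2)*(-½))*5 = ((-4 - 2)*(-½))*5 = -6*(-½)*5 = 3*5 = 15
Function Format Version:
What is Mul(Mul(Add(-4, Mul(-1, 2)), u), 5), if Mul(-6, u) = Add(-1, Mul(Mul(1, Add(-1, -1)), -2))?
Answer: 15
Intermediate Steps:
u = Rational(-1, 2) (u = Mul(Rational(-1, 6), Add(-1, Mul(Mul(1, Add(-1, -1)), -2))) = Mul(Rational(-1, 6), Add(-1, Mul(Mul(1, -2), -2))) = Mul(Rational(-1, 6), Add(-1, Mul(-2, -2))) = Mul(Rational(-1, 6), Add(-1, 4)) = Mul(Rational(-1, 6), 3) = Rational(-1, 2) ≈ -0.50000)
Mul(Mul(Add(-4, Mul(-1, 2)), u), 5) = Mul(Mul(Add(-4, Mul(-1, 2)), Rational(-1, 2)), 5) = Mul(Mul(Add(-4, -2), Rational(-1, 2)), 5) = Mul(Mul(-6, Rational(-1, 2)), 5) = Mul(3, 5) = 15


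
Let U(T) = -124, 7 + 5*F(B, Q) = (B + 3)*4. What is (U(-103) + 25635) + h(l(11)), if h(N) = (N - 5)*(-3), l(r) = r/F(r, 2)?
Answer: 1250609/49 ≈ 25523.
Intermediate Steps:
F(B, Q) = 1 + 4*B/5 (F(B, Q) = -7/5 + ((B + 3)*4)/5 = -7/5 + ((3 + B)*4)/5 = -7/5 + (12 + 4*B)/5 = -7/5 + (12/5 + 4*B/5) = 1 + 4*B/5)
l(r) = r/(1 + 4*r/5)
h(N) = 15 - 3*N (h(N) = (-5 + N)*(-3) = 15 - 3*N)
(U(-103) + 25635) + h(l(11)) = (-124 + 25635) + (15 - 15*11/(5 + 4*11)) = 25511 + (15 - 15*11/(5 + 44)) = 25511 + (15 - 15*11/49) = 25511 + (15 - 3*55/49) = 25511 + (15 - 165/49) = 25511 + 570/49 = 1250609/49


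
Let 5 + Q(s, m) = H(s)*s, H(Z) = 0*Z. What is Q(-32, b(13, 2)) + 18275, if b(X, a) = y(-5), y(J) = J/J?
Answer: 18270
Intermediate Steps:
H(Z) = 0
y(J) = 1
b(X, a) = 1
Q(s, m) = -5 (Q(s, m) = -5 + 0*s = -5 + 0 = -5)
Q(-32, b(13, 2)) + 18275 = -5 + 18275 = 18270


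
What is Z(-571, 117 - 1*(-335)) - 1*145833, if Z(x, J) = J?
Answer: -145381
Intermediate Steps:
Z(-571, 117 - 1*(-335)) - 1*145833 = (117 - 1*(-335)) - 1*145833 = (117 + 335) - 145833 = 452 - 145833 = -145381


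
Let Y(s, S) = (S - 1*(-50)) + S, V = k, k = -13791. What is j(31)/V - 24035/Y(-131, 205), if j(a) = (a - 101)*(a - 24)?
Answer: -2880359/55164 ≈ -52.214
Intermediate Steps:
j(a) = (-101 + a)*(-24 + a)
V = -13791
Y(s, S) = 50 + 2*S (Y(s, S) = (S + 50) + S = (50 + S) + S = 50 + 2*S)
j(31)/V - 24035/Y(-131, 205) = (2424 + 31² - 125*31)/(-13791) - 24035/(50 + 2*205) = (2424 + 961 - 3875)*(-1/13791) - 24035/(50 + 410) = -490*(-1/13791) - 24035/460 = 490/13791 - 24035*1/460 = 490/13791 - 209/4 = -2880359/55164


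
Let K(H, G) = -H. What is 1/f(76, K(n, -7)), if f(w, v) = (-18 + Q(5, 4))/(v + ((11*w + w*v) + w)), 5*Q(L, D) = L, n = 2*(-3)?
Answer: -1374/17 ≈ -80.823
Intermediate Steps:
n = -6
Q(L, D) = L/5
f(w, v) = -17/(v + 12*w + v*w) (f(w, v) = (-18 + (1/5)*5)/(v + ((11*w + w*v) + w)) = (-18 + 1)/(v + ((11*w + v*w) + w)) = -17/(v + (12*w + v*w)) = -17/(v + 12*w + v*w))
1/f(76, K(n, -7)) = 1/(-17/(-1*(-6) + 12*76 - 1*(-6)*76)) = 1/(-17/(6 + 912 + 6*76)) = 1/(-17/(6 + 912 + 456)) = 1/(-17/1374) = -1374/17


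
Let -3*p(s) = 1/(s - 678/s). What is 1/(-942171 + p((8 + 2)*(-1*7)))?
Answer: -6333/5966768908 ≈ -1.0614e-6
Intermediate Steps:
p(s) = -1/(3*(s - 678/s))
1/(-942171 + p((8 + 2)*(-1*7))) = 1/(-942171 - (8 + 2)*(-1*7)/(-2034 + 3*((8 + 2)*(-1*7))²)) = 1/(-942171 - 10*(-7)/(-2034 + 3*(10*(-7))²)) = 1/(-942171 - 1*(-70)/(-2034 + 3*(-70)²)) = 1/(-942171 - 1*(-70)/(-2034 + 3*4900)) = 1/(-942171 - 1*(-70)/(-2034 + 14700)) = 1/(-942171 - 1*(-70)/12666) = 1/(-942171 - 1*(-70)*1/12666) = 1/(-942171 + 35/6333) = 1/(-5966768908/6333) = -6333/5966768908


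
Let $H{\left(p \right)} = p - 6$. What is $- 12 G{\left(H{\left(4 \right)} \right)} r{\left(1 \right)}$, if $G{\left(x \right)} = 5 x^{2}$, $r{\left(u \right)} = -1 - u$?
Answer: $480$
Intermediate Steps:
$H{\left(p \right)} = -6 + p$ ($H{\left(p \right)} = p - 6 = -6 + p$)
$- 12 G{\left(H{\left(4 \right)} \right)} r{\left(1 \right)} = - 12 \cdot 5 \left(-6 + 4\right)^{2} \left(-1 - 1\right) = - 12 \cdot 5 \left(-2\right)^{2} \left(-1 - 1\right) = - 12 \cdot 5 \cdot 4 \left(-2\right) = \left(-12\right) 20 \left(-2\right) = \left(-240\right) \left(-2\right) = 480$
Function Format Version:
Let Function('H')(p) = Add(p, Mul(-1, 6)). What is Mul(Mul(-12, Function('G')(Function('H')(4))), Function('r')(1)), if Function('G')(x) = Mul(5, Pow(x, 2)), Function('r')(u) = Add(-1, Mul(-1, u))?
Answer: 480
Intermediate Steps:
Function('H')(p) = Add(-6, p) (Function('H')(p) = Add(p, -6) = Add(-6, p))
Mul(Mul(-12, Function('G')(Function('H')(4))), Function('r')(1)) = Mul(Mul(-12, Mul(5, Pow(Add(-6, 4), 2))), Add(-1, Mul(-1, 1))) = Mul(Mul(-12, Mul(5, Pow(-2, 2))), Add(-1, -1)) = Mul(Mul(-12, Mul(5, 4)), -2) = Mul(Mul(-12, 20), -2) = Mul(-240, -2) = 480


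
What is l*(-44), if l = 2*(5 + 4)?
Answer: -792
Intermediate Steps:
l = 18 (l = 2*9 = 18)
l*(-44) = 18*(-44) = -792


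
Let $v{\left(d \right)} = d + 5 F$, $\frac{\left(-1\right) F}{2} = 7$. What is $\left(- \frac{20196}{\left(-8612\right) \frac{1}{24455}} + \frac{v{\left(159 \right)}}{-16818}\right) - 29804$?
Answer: $\frac{997396057877}{36209154} \approx 27545.0$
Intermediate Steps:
$F = -14$ ($F = \left(-2\right) 7 = -14$)
$v{\left(d \right)} = -70 + d$ ($v{\left(d \right)} = d + 5 \left(-14\right) = d - 70 = -70 + d$)
$\left(- \frac{20196}{\left(-8612\right) \frac{1}{24455}} + \frac{v{\left(159 \right)}}{-16818}\right) - 29804 = \left(- \frac{20196}{\left(-8612\right) \frac{1}{24455}} + \frac{-70 + 159}{-16818}\right) - 29804 = \left(- \frac{20196}{\left(-8612\right) \frac{1}{24455}} + 89 \left(- \frac{1}{16818}\right)\right) - 29804 = \left(- \frac{20196}{- \frac{8612}{24455}} - \frac{89}{16818}\right) - 29804 = \left(\left(-20196\right) \left(- \frac{24455}{8612}\right) - \frac{89}{16818}\right) - 29804 = \left(\frac{123473295}{2153} - \frac{89}{16818}\right) - 29804 = \frac{2076573683693}{36209154} - 29804 = \frac{997396057877}{36209154}$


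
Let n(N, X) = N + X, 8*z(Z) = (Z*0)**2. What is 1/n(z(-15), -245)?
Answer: -1/245 ≈ -0.0040816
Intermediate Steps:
z(Z) = 0 (z(Z) = (Z*0)**2/8 = (1/8)*0**2 = (1/8)*0 = 0)
1/n(z(-15), -245) = 1/(0 - 245) = 1/(-245) = -1/245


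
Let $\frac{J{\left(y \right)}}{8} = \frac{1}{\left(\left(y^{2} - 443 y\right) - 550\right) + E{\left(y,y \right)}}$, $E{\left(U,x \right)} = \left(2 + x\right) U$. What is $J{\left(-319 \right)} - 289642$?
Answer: $- \frac{99535762934}{343651} \approx -2.8964 \cdot 10^{5}$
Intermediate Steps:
$E{\left(U,x \right)} = U \left(2 + x\right)$
$J{\left(y \right)} = \frac{8}{-550 + y^{2} - 443 y + y \left(2 + y\right)}$ ($J{\left(y \right)} = \frac{8}{\left(\left(y^{2} - 443 y\right) - 550\right) + y \left(2 + y\right)} = \frac{8}{\left(-550 + y^{2} - 443 y\right) + y \left(2 + y\right)} = \frac{8}{-550 + y^{2} - 443 y + y \left(2 + y\right)}$)
$J{\left(-319 \right)} - 289642 = \frac{8}{-550 - -140679 + 2 \left(-319\right)^{2}} - 289642 = \frac{8}{-550 + 140679 + 2 \cdot 101761} - 289642 = \frac{8}{-550 + 140679 + 203522} - 289642 = \frac{8}{343651} - 289642 = - \frac{99535762934}{343651}$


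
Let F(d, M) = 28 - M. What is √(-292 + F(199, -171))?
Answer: I*√93 ≈ 9.6436*I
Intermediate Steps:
√(-292 + F(199, -171)) = √(-292 + (28 - 1*(-171))) = √(-292 + (28 + 171)) = √(-292 + 199) = √(-93) = I*√93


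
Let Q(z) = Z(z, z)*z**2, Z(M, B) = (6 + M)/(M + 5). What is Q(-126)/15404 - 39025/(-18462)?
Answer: 26977599635/8602756602 ≈ 3.1359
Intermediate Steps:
Z(M, B) = (6 + M)/(5 + M)
Q(z) = z**2*(6 + z)/(5 + z) (Q(z) = ((6 + z)/(5 + z))*z**2 = z**2*(6 + z)/(5 + z))
Q(-126)/15404 - 39025/(-18462) = ((-126)**2*(6 - 126)/(5 - 126))/15404 - 39025/(-18462) = (15876*(-120)/(-121))*(1/15404) - 39025*(-1/18462) = (15876*(-1/121)*(-120))*(1/15404) + 39025/18462 = (1905120/121)*(1/15404) + 39025/18462 = 476280/465971 + 39025/18462 = 26977599635/8602756602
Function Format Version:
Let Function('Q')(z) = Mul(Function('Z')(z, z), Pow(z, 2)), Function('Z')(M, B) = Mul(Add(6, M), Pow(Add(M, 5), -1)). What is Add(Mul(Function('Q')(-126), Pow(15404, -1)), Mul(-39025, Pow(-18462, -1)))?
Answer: Rational(26977599635, 8602756602) ≈ 3.1359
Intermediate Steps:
Function('Z')(M, B) = Mul(Pow(Add(5, M), -1), Add(6, M)) (Function('Z')(M, B) = Mul(Add(6, M), Pow(Add(5, M), -1)) = Mul(Pow(Add(5, M), -1), Add(6, M)))
Function('Q')(z) = Mul(Pow(z, 2), Pow(Add(5, z), -1), Add(6, z)) (Function('Q')(z) = Mul(Mul(Pow(Add(5, z), -1), Add(6, z)), Pow(z, 2)) = Mul(Pow(z, 2), Pow(Add(5, z), -1), Add(6, z)))
Add(Mul(Function('Q')(-126), Pow(15404, -1)), Mul(-39025, Pow(-18462, -1))) = Add(Mul(Mul(Pow(-126, 2), Pow(Add(5, -126), -1), Add(6, -126)), Pow(15404, -1)), Mul(-39025, Pow(-18462, -1))) = Add(Mul(Mul(15876, Pow(-121, -1), -120), Rational(1, 15404)), Mul(-39025, Rational(-1, 18462))) = Add(Mul(Mul(15876, Rational(-1, 121), -120), Rational(1, 15404)), Rational(39025, 18462)) = Add(Mul(Rational(1905120, 121), Rational(1, 15404)), Rational(39025, 18462)) = Add(Rational(476280, 465971), Rational(39025, 18462)) = Rational(26977599635, 8602756602)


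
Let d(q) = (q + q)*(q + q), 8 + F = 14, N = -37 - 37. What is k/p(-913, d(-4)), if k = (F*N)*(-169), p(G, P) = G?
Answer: -75036/913 ≈ -82.186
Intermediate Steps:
N = -74
F = 6 (F = -8 + 14 = 6)
d(q) = 4*q**2 (d(q) = (2*q)*(2*q) = 4*q**2)
k = 75036 (k = (6*(-74))*(-169) = -444*(-169) = 75036)
k/p(-913, d(-4)) = 75036/(-913) = 75036*(-1/913) = -75036/913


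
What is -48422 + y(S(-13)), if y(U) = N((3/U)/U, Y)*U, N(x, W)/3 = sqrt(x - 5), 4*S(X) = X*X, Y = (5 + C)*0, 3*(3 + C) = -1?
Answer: -48422 + 3*I*sqrt(142757)/4 ≈ -48422.0 + 283.37*I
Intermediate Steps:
C = -10/3 (C = -3 + (1/3)*(-1) = -3 - 1/3 = -10/3 ≈ -3.3333)
Y = 0 (Y = (5 - 10/3)*0 = (5/3)*0 = 0)
S(X) = X**2/4 (S(X) = (X*X)/4 = X**2/4)
N(x, W) = 3*sqrt(-5 + x) (N(x, W) = 3*sqrt(x - 5) = 3*sqrt(-5 + x))
y(U) = 3*U*sqrt(-5 + 3/U**2) (y(U) = (3*sqrt(-5 + (3/U)/U))*U = (3*sqrt(-5 + 3/U**2))*U = 3*U*sqrt(-5 + 3/U**2))
-48422 + y(S(-13)) = -48422 + 3*((1/4)*(-13)**2)*sqrt(-5 + 3/((1/4)*(-13)**2)**2) = -48422 + 3*((1/4)*169)*sqrt(-5 + 3/((1/4)*169)**2) = -48422 + 3*(169/4)*sqrt(-5 + 3/(169/4)**2) = -48422 + 3*(169/4)*sqrt(-5 + 3*(16/28561)) = -48422 + 3*(169/4)*sqrt(-5 + 48/28561) = -48422 + 3*(169/4)*sqrt(-142757/28561) = -48422 + 3*(169/4)*(I*sqrt(142757)/169) = -48422 + 3*I*sqrt(142757)/4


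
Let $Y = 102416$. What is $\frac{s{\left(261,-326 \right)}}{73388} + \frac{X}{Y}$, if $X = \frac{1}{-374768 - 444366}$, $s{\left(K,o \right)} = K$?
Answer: $\frac{5473980891949}{1539174371819168} \approx 0.0035564$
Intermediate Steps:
$X = - \frac{1}{819134}$ ($X = \frac{1}{-819134} = - \frac{1}{819134} \approx -1.2208 \cdot 10^{-6}$)
$\frac{s{\left(261,-326 \right)}}{73388} + \frac{X}{Y} = \frac{261}{73388} - \frac{1}{819134 \cdot 102416} = 261 \cdot \frac{1}{73388} - \frac{1}{83892427744} = \frac{261}{73388} - \frac{1}{83892427744} = \frac{5473980891949}{1539174371819168}$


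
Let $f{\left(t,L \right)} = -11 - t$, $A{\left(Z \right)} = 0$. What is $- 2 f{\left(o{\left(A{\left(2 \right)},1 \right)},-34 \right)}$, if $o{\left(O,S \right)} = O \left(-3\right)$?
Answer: $22$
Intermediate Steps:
$o{\left(O,S \right)} = - 3 O$
$- 2 f{\left(o{\left(A{\left(2 \right)},1 \right)},-34 \right)} = - 2 \left(-11 - \left(-3\right) 0\right) = - 2 \left(-11 - 0\right) = - 2 \left(-11 + 0\right) = \left(-2\right) \left(-11\right) = 22$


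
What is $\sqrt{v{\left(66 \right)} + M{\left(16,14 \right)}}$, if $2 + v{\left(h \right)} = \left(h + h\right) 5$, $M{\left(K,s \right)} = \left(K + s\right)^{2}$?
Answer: $\sqrt{1558} \approx 39.471$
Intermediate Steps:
$v{\left(h \right)} = -2 + 10 h$ ($v{\left(h \right)} = -2 + \left(h + h\right) 5 = -2 + 2 h 5 = -2 + 10 h$)
$\sqrt{v{\left(66 \right)} + M{\left(16,14 \right)}} = \sqrt{\left(-2 + 10 \cdot 66\right) + \left(16 + 14\right)^{2}} = \sqrt{\left(-2 + 660\right) + 30^{2}} = \sqrt{658 + 900} = \sqrt{1558}$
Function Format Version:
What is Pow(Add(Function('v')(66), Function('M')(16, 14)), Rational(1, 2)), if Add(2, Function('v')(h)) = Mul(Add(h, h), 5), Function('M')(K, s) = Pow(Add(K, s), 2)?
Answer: Pow(1558, Rational(1, 2)) ≈ 39.471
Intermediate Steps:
Function('v')(h) = Add(-2, Mul(10, h)) (Function('v')(h) = Add(-2, Mul(Add(h, h), 5)) = Add(-2, Mul(Mul(2, h), 5)) = Add(-2, Mul(10, h)))
Pow(Add(Function('v')(66), Function('M')(16, 14)), Rational(1, 2)) = Pow(Add(Add(-2, Mul(10, 66)), Pow(Add(16, 14), 2)), Rational(1, 2)) = Pow(Add(Add(-2, 660), Pow(30, 2)), Rational(1, 2)) = Pow(Add(658, 900), Rational(1, 2)) = Pow(1558, Rational(1, 2))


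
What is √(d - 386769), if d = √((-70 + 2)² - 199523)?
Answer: √(-386769 + I*√194899) ≈ 0.355 + 621.91*I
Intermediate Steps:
d = I*√194899 (d = √((-68)² - 199523) = √(4624 - 199523) = √(-194899) = I*√194899 ≈ 441.47*I)
√(d - 386769) = √(I*√194899 - 386769) = √(-386769 + I*√194899)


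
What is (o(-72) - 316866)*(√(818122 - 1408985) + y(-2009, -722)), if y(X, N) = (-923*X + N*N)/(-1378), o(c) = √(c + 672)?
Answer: (158433 - 5*√6)*(2375591 - 1378*I*√590863)/689 ≈ 5.4622e+8 - 2.4355e+8*I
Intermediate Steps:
o(c) = √(672 + c)
y(X, N) = -N²/1378 + 71*X/106 (y(X, N) = (-923*X + N²)*(-1/1378) = (N² - 923*X)*(-1/1378) = -N²/1378 + 71*X/106)
(o(-72) - 316866)*(√(818122 - 1408985) + y(-2009, -722)) = (√(672 - 72) - 316866)*(√(818122 - 1408985) + (-1/1378*(-722)² + (71/106)*(-2009))) = (√600 - 316866)*(√(-590863) + (-1/1378*521284 - 142639/106)) = (10*√6 - 316866)*(I*√590863 + (-260642/689 - 142639/106)) = (-316866 + 10*√6)*(I*√590863 - 2375591/1378) = (-316866 + 10*√6)*(-2375591/1378 + I*√590863)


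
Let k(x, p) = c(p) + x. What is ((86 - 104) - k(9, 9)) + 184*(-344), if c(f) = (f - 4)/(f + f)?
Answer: -1139819/18 ≈ -63323.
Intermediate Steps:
c(f) = (-4 + f)/(2*f) (c(f) = (-4 + f)/((2*f)) = (-4 + f)*(1/(2*f)) = (-4 + f)/(2*f))
k(x, p) = x + (-4 + p)/(2*p) (k(x, p) = (-4 + p)/(2*p) + x = x + (-4 + p)/(2*p))
((86 - 104) - k(9, 9)) + 184*(-344) = ((86 - 104) - (½ + 9 - 2/9)) + 184*(-344) = (-18 - (½ + 9 - 2*⅑)) - 63296 = (-18 - (½ + 9 - 2/9)) - 63296 = (-18 - 1*167/18) - 63296 = (-18 - 167/18) - 63296 = -491/18 - 63296 = -1139819/18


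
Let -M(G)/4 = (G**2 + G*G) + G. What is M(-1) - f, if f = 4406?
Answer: -4410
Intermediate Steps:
M(G) = -8*G**2 - 4*G (M(G) = -4*((G**2 + G*G) + G) = -4*((G**2 + G**2) + G) = -4*(2*G**2 + G) = -4*(G + 2*G**2) = -8*G**2 - 4*G)
M(-1) - f = -4*(-1)*(1 + 2*(-1)) - 1*4406 = -4*(-1)*(1 - 2) - 4406 = -4*(-1)*(-1) - 4406 = -4 - 4406 = -4410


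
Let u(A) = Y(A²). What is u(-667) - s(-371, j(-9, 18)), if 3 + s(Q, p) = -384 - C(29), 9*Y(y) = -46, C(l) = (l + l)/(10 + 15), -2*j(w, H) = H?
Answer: 86447/225 ≈ 384.21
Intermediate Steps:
j(w, H) = -H/2
C(l) = 2*l/25 (C(l) = (2*l)/25 = (2*l)*(1/25) = 2*l/25)
Y(y) = -46/9 (Y(y) = (⅑)*(-46) = -46/9)
s(Q, p) = -9733/25 (s(Q, p) = -3 + (-384 - 2*29/25) = -3 + (-384 - 1*58/25) = -3 + (-384 - 58/25) = -3 - 9658/25 = -9733/25)
u(A) = -46/9
u(-667) - s(-371, j(-9, 18)) = -46/9 - 1*(-9733/25) = -46/9 + 9733/25 = 86447/225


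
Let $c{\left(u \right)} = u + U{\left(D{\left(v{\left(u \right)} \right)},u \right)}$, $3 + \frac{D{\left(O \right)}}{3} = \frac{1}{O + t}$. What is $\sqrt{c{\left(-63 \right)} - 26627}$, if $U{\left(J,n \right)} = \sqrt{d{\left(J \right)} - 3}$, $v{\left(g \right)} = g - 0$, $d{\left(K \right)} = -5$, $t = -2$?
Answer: $\sqrt{-26690 + 2 i \sqrt{2}} \approx 0.0087 + 163.37 i$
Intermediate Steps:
$v{\left(g \right)} = g$ ($v{\left(g \right)} = g + 0 = g$)
$D{\left(O \right)} = -9 + \frac{3}{-2 + O}$ ($D{\left(O \right)} = -9 + \frac{3}{O - 2} = -9 + \frac{3}{-2 + O}$)
$U{\left(J,n \right)} = 2 i \sqrt{2}$ ($U{\left(J,n \right)} = \sqrt{-5 - 3} = \sqrt{-8} = 2 i \sqrt{2}$)
$c{\left(u \right)} = u + 2 i \sqrt{2}$
$\sqrt{c{\left(-63 \right)} - 26627} = \sqrt{\left(-63 + 2 i \sqrt{2}\right) - 26627} = \sqrt{-26690 + 2 i \sqrt{2}}$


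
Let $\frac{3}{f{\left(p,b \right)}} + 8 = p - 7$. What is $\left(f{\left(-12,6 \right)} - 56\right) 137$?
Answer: $- \frac{69185}{9} \approx -7687.2$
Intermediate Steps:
$f{\left(p,b \right)} = \frac{3}{-15 + p}$ ($f{\left(p,b \right)} = \frac{3}{-8 + \left(p - 7\right)} = \frac{3}{-8 + \left(-7 + p\right)} = \frac{3}{-15 + p}$)
$\left(f{\left(-12,6 \right)} - 56\right) 137 = \left(\frac{3}{-15 - 12} - 56\right) 137 = \left(\frac{3}{-27} - 56\right) 137 = \left(3 \left(- \frac{1}{27}\right) - 56\right) 137 = \left(- \frac{1}{9} - 56\right) 137 = \left(- \frac{505}{9}\right) 137 = - \frac{69185}{9}$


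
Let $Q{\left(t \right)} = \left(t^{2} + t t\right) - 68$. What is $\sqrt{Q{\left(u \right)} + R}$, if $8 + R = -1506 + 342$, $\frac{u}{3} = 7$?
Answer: $i \sqrt{358} \approx 18.921 i$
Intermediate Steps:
$u = 21$ ($u = 3 \cdot 7 = 21$)
$Q{\left(t \right)} = -68 + 2 t^{2}$ ($Q{\left(t \right)} = \left(t^{2} + t^{2}\right) - 68 = 2 t^{2} - 68 = -68 + 2 t^{2}$)
$R = -1172$ ($R = -8 + \left(-1506 + 342\right) = -8 - 1164 = -1172$)
$\sqrt{Q{\left(u \right)} + R} = \sqrt{\left(-68 + 2 \cdot 21^{2}\right) - 1172} = \sqrt{\left(-68 + 2 \cdot 441\right) - 1172} = \sqrt{\left(-68 + 882\right) - 1172} = \sqrt{814 - 1172} = \sqrt{-358} = i \sqrt{358}$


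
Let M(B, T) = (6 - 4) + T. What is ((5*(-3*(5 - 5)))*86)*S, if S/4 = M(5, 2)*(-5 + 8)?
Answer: 0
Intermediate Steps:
M(B, T) = 2 + T
S = 48 (S = 4*((2 + 2)*(-5 + 8)) = 4*(4*3) = 4*12 = 48)
((5*(-3*(5 - 5)))*86)*S = ((5*(-3*(5 - 5)))*86)*48 = ((5*(-3*0))*86)*48 = ((5*0)*86)*48 = (0*86)*48 = 0*48 = 0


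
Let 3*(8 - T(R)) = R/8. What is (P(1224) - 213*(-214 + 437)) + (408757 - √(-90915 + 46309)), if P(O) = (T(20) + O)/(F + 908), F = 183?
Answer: 2364802255/6546 - I*√44606 ≈ 3.6126e+5 - 211.2*I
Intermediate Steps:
T(R) = 8 - R/24 (T(R) = 8 - R/(3*8) = 8 - R/24)
P(O) = 43/6546 + O/1091 (P(O) = ((8 - 1/24*20) + O)/(183 + 908) = ((8 - ⅚) + O)/1091 = (43/6 + O)*(1/1091) = 43/6546 + O/1091)
(P(1224) - 213*(-214 + 437)) + (408757 - √(-90915 + 46309)) = ((43/6546 + (1/1091)*1224) - 213*(-214 + 437)) + (408757 - √(-90915 + 46309)) = ((43/6546 + 1224/1091) - 213*223) + (408757 - √(-44606)) = (7387/6546 - 47499) + (408757 - I*√44606) = -310921067/6546 + (408757 - I*√44606) = 2364802255/6546 - I*√44606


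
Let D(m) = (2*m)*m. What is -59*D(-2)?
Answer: -472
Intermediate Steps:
D(m) = 2*m**2
-59*D(-2) = -118*(-2)**2 = -118*4 = -59*8 = -472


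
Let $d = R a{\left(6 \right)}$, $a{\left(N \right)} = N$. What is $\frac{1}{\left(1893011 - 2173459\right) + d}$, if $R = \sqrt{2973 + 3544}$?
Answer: $- \frac{10016}{2808958789} - \frac{3 \sqrt{133}}{5617917578} \approx -3.5719 \cdot 10^{-6}$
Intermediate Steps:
$R = 7 \sqrt{133}$ ($R = \sqrt{6517} = 7 \sqrt{133} \approx 80.728$)
$d = 42 \sqrt{133}$ ($d = 7 \sqrt{133} \cdot 6 = 42 \sqrt{133} \approx 484.37$)
$\frac{1}{\left(1893011 - 2173459\right) + d} = \frac{1}{\left(1893011 - 2173459\right) + 42 \sqrt{133}} = \frac{1}{-280448 + 42 \sqrt{133}}$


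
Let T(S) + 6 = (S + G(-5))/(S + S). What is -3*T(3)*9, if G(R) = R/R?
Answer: 144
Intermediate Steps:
G(R) = 1
T(S) = -6 + (1 + S)/(2*S) (T(S) = -6 + (S + 1)/(S + S) = -6 + (1 + S)/((2*S)) = -6 + (1 + S)*(1/(2*S)) = -6 + (1 + S)/(2*S))
-3*T(3)*9 = -3*(1 - 11*3)/(2*3)*9 = -3*(1 - 33)/(2*3)*9 = -3*(-32)/(2*3)*9 = -3*(-16/3)*9 = 16*9 = 144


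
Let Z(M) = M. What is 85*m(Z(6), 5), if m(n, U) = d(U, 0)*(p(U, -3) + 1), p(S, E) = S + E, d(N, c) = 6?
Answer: 1530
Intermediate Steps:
p(S, E) = E + S
m(n, U) = -12 + 6*U (m(n, U) = 6*((-3 + U) + 1) = 6*(-2 + U) = -12 + 6*U)
85*m(Z(6), 5) = 85*(-12 + 6*5) = 85*(-12 + 30) = 85*18 = 1530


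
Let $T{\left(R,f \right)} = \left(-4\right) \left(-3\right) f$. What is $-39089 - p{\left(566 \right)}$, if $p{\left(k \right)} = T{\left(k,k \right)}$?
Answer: $-45881$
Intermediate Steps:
$T{\left(R,f \right)} = 12 f$
$p{\left(k \right)} = 12 k$
$-39089 - p{\left(566 \right)} = -39089 - 12 \cdot 566 = -39089 - 6792 = -45881$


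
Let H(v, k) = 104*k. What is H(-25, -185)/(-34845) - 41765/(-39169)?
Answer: 19207939/11868207 ≈ 1.6184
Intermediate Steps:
H(-25, -185)/(-34845) - 41765/(-39169) = (104*(-185))/(-34845) - 41765/(-39169) = -19240*(-1/34845) - 41765*(-1/39169) = 3848/6969 + 41765/39169 = 19207939/11868207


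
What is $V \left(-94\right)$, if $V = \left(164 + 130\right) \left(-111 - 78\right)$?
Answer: $5223204$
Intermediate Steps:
$V = -55566$ ($V = 294 \left(-189\right) = -55566$)
$V \left(-94\right) = \left(-55566\right) \left(-94\right) = 5223204$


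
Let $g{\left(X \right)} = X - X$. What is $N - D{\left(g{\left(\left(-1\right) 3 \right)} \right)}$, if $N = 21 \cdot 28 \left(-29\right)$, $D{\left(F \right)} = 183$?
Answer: $-17235$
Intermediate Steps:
$g{\left(X \right)} = 0$
$N = -17052$ ($N = 588 \left(-29\right) = -17052$)
$N - D{\left(g{\left(\left(-1\right) 3 \right)} \right)} = -17052 - 183 = -17235$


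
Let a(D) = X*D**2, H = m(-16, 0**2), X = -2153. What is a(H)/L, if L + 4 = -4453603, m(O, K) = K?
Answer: 0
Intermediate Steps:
L = -4453607 (L = -4 - 4453603 = -4453607)
H = 0 (H = 0**2 = 0)
a(D) = -2153*D**2
a(H)/L = -2153*0**2/(-4453607) = -2153*0*(-1/4453607) = 0*(-1/4453607) = 0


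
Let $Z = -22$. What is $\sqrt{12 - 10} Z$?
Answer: $- 22 \sqrt{2} \approx -31.113$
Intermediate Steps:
$\sqrt{12 - 10} Z = \sqrt{12 - 10} \left(-22\right) = \sqrt{2} \left(-22\right) = - 22 \sqrt{2}$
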